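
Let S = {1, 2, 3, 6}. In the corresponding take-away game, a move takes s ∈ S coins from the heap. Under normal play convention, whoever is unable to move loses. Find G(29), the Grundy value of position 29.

G(0) = 0
G(1) = mex{0} = 1
G(2) = mex{1,0} = 2
G(3) = mex{2,1,0} = 3
G(4) = mex{3,2,1} = 0
G(5) = mex{0,3,2} = 1
G(6) = mex{1,0,3,0} = 2
G(7) = mex{2,1,0,1} = 3
G(8) = mex{3,2,1,2} = 0
G(9) = mex{0,3,2,3} = 1
G(10) = mex{1,0,3,0} = 2
G(11) = mex{2,1,0,1} = 3
G(12) = mex{3,2,1,2} = 0
G(13) = mex{0,3,2,3} = 1
G(14) = mex{1,0,3,0} = 2
G(15) = mex{2,1,0,1} = 3
G(16) = mex{3,2,1,2} = 0
G(17) = mex{0,3,2,3} = 1
G(18) = mex{1,0,3,0} = 2
G(19) = mex{2,1,0,1} = 3
G(20) = mex{3,2,1,2} = 0
G(21) = mex{0,3,2,3} = 1
G(22) = mex{1,0,3,0} = 2
G(23) = mex{2,1,0,1} = 3
G(24) = mex{3,2,1,2} = 0
G(25) = mex{0,3,2,3} = 1
G(26) = mex{1,0,3,0} = 2
G(27) = mex{2,1,0,1} = 3
G(28) = mex{3,2,1,2} = 0
G(29) = mex{0,3,2,3} = 1

1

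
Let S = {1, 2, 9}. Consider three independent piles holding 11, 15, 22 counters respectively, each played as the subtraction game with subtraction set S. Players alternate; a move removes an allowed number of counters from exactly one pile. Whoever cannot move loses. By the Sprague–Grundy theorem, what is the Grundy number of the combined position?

1

All piles use S = {1, 2, 9}:
G(0) = 0
G(1) = mex{0} = 1
G(2) = mex{1,0} = 2
G(3) = mex{2,1} = 0
G(4) = mex{0,2} = 1
G(5) = mex{1,0} = 2
G(6) = mex{2,1} = 0
G(7) = mex{0,2} = 1
G(8) = mex{1,0} = 2
G(9) = mex{2,1,0} = 3
G(10) = mex{3,2,1} = 0
G(11) = mex{0,3,2} = 1
G(12) = mex{1,0,0} = 2
G(13) = mex{2,1,1} = 0
G(14) = mex{0,2,2} = 1
G(15) = mex{1,0,0} = 2
G(16) = mex{2,1,1} = 0
G(17) = mex{0,2,2} = 1
G(18) = mex{1,0,3} = 2
G(19) = mex{2,1,0} = 3
G(20) = mex{3,2,1} = 0
G(21) = mex{0,3,2} = 1
G(22) = mex{1,0,0} = 2
Pile A: G(11) = 1.
Pile B: G(15) = 2.
Pile C: G(22) = 2.
Combined Grundy value = 1 ⊕ 2 ⊕ 2 = 1.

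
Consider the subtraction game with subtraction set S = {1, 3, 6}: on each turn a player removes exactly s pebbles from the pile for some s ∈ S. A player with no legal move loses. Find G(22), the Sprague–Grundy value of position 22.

n :  0  1  2  3  4  5  6  7  8  9 10 11 12 13 14 15 16 17 18 19 20 21 22
G :  0  1  0  1  0  1  2  3  2  0  1  0  1  0  1  2  3  2  0  1  0  1  0

0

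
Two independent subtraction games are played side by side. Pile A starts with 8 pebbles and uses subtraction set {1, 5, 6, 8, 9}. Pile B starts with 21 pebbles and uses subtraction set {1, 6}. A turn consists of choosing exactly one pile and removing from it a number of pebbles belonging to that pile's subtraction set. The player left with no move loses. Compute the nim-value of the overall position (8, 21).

2

Pile A, S = {1, 5, 6, 8, 9}:
G(0) = 0
G(1) = mex{0} = 1
G(2) = mex{1} = 0
G(3) = mex{0} = 1
G(4) = mex{1} = 0
G(5) = mex{0,0} = 1
G(6) = mex{1,1,0} = 2
G(7) = mex{2,0,1} = 3
G(8) = mex{3,1,0,0} = 2
G_A(8) = 2.
Pile B, S = {1, 6}:
n :  0  1  2  3  4  5  6  7  8  9 10 11 12 13 14 15 16 17 18 19 20 21
G :  0  1  0  1  0  1  2  0  1  0  1  0  1  2  0  1  0  1  0  1  2  0
G_B(21) = 0.
Combined Grundy value = 2 ⊕ 0 = 2.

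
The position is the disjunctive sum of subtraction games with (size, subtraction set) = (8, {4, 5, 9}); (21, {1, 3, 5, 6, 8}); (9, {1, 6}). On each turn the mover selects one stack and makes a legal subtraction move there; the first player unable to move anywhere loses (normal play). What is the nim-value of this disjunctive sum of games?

Stack A, S = {4, 5, 9}:
G(0) = 0
G(1) = mex{} = 0
G(2) = mex{} = 0
G(3) = mex{} = 0
G(4) = mex{0} = 1
G(5) = mex{0,0} = 1
G(6) = mex{0,0} = 1
G(7) = mex{0,0} = 1
G(8) = mex{1,0} = 2
G_A(8) = 2.
Stack B, S = {1, 3, 5, 6, 8}:
n :  0  1  2  3  4  5  6  7  8  9 10 11 12 13 14 15 16 17 18 19 20 21
G :  0  1  0  1  0  1  2  3  2  3  2  0  1  0  1  0  1  2  3  2  3  2
G_B(21) = 2.
Stack C, S = {1, 6}:
n : 0 1 2 3 4 5 6 7 8 9
G : 0 1 0 1 0 1 2 0 1 0
G_C(9) = 0.
Combined Grundy value = 2 ⊕ 2 ⊕ 0 = 0.

0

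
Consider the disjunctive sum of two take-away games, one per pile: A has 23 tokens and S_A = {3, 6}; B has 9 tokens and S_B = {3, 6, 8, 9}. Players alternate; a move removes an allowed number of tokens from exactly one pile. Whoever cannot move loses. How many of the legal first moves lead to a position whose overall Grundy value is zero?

Pile A, S = {3, 6}:
n :  0  1  2  3  4  5  6  7  8  9 10 11 12 13 14 15 16 17 18 19 20 21 22 23
G :  0  0  0  1  1  1  2  2  2  0  0  0  1  1  1  2  2  2  0  0  0  1  1  1
G_A(23) = 1.
Pile B, S = {3, 6, 8, 9}:
n : 0 1 2 3 4 5 6 7 8 9
G : 0 0 0 1 1 1 2 2 2 3
G_B(9) = 3.
Combined Grundy value = 1 ⊕ 3 = 2.
A winning move leaves total XOR = 0, i.e. changes one component's Grundy value g to g ⊕ X where X is the current total.
Pile A: need g' = 1⊕2 = 3. Options: 23−3→G=0, 23−6→G=2. Hits: 0.
Pile B: need g' = 3⊕2 = 1. Options: 9−3→G=2, 9−6→G=1, 9−8→G=0, 9−9→G=0. Hits: 1.

1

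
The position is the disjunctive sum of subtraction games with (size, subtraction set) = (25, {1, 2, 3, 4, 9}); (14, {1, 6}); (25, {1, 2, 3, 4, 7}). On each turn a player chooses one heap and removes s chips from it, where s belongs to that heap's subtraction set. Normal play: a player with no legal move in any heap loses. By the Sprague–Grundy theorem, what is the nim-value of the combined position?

Heap A, S = {1, 2, 3, 4, 9}:
G(0) = 0
G(1) = mex{0} = 1
G(2) = mex{1,0} = 2
G(3) = mex{2,1,0} = 3
G(4) = mex{3,2,1,0} = 4
G(5) = mex{4,3,2,1} = 0
G(6) = mex{0,4,3,2} = 1
G(7) = mex{1,0,4,3} = 2
G(8) = mex{2,1,0,4} = 3
G(9) = mex{3,2,1,0,0} = 4
G(10) = mex{4,3,2,1,1} = 0
G(11) = mex{0,4,3,2,2} = 1
G(12) = mex{1,0,4,3,3} = 2
G(13) = mex{2,1,0,4,4} = 3
G(14) = mex{3,2,1,0,0} = 4
G(15) = mex{4,3,2,1,1} = 0
G(16) = mex{0,4,3,2,2} = 1
G(17) = mex{1,0,4,3,3} = 2
G(18) = mex{2,1,0,4,4} = 3
G(19) = mex{3,2,1,0,0} = 4
G(20) = mex{4,3,2,1,1} = 0
G(21) = mex{0,4,3,2,2} = 1
G(22) = mex{1,0,4,3,3} = 2
G(23) = mex{2,1,0,4,4} = 3
G(24) = mex{3,2,1,0,0} = 4
G(25) = mex{4,3,2,1,1} = 0
G_A(25) = 0.
Heap B, S = {1, 6}:
n :  0  1  2  3  4  5  6  7  8  9 10 11 12 13 14
G :  0  1  0  1  0  1  2  0  1  0  1  0  1  2  0
G_B(14) = 0.
Heap C, S = {1, 2, 3, 4, 7}:
G(0) = 0
G(1) = mex{0} = 1
G(2) = mex{1,0} = 2
G(3) = mex{2,1,0} = 3
G(4) = mex{3,2,1,0} = 4
G(5) = mex{4,3,2,1} = 0
G(6) = mex{0,4,3,2} = 1
G(7) = mex{1,0,4,3,0} = 2
G(8) = mex{2,1,0,4,1} = 3
G(9) = mex{3,2,1,0,2} = 4
G(10) = mex{4,3,2,1,3} = 0
G(11) = mex{0,4,3,2,4} = 1
G(12) = mex{1,0,4,3,0} = 2
G(13) = mex{2,1,0,4,1} = 3
G(14) = mex{3,2,1,0,2} = 4
G(15) = mex{4,3,2,1,3} = 0
G(16) = mex{0,4,3,2,4} = 1
G(17) = mex{1,0,4,3,0} = 2
G(18) = mex{2,1,0,4,1} = 3
G(19) = mex{3,2,1,0,2} = 4
G(20) = mex{4,3,2,1,3} = 0
G(21) = mex{0,4,3,2,4} = 1
G(22) = mex{1,0,4,3,0} = 2
G(23) = mex{2,1,0,4,1} = 3
G(24) = mex{3,2,1,0,2} = 4
G(25) = mex{4,3,2,1,3} = 0
G_C(25) = 0.
Combined Grundy value = 0 ⊕ 0 ⊕ 0 = 0.

0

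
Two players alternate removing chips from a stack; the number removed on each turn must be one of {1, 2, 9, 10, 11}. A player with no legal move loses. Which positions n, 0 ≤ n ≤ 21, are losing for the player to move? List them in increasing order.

0, 3, 6, 18, 21

n :  0  1  2  3  4  5  6  7  8  9 10 11 12 13 14 15 16 17 18 19 20 21
G :  0  1  2  0  1  2  0  1  2  3  4  5  3  4  5  3  4  5  0  1  2  0
P-positions are exactly the n with G(n) = 0.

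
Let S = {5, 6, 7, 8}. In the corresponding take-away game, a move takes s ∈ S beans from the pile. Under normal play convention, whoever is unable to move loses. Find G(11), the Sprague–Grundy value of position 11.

2

G(0) = 0
G(1) = mex{} = 0
G(2) = mex{} = 0
G(3) = mex{} = 0
G(4) = mex{} = 0
G(5) = mex{0} = 1
G(6) = mex{0,0} = 1
G(7) = mex{0,0,0} = 1
G(8) = mex{0,0,0,0} = 1
G(9) = mex{0,0,0,0} = 1
G(10) = mex{1,0,0,0} = 2
G(11) = mex{1,1,0,0} = 2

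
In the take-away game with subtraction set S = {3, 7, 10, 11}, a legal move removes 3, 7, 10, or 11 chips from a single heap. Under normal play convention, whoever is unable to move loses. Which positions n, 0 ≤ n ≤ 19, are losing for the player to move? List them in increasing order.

0, 1, 2, 6, 14, 15, 19

G(0) = 0
G(1) = mex{} = 0
G(2) = mex{} = 0
G(3) = mex{0} = 1
G(4) = mex{0} = 1
G(5) = mex{0} = 1
G(6) = mex{1} = 0
G(7) = mex{1,0} = 2
G(8) = mex{1,0} = 2
G(9) = mex{0,0} = 1
G(10) = mex{2,1,0} = 3
G(11) = mex{2,1,0,0} = 3
G(12) = mex{1,1,0,0} = 2
G(13) = mex{3,0,1,0} = 2
G(14) = mex{3,2,1,1} = 0
G(15) = mex{2,2,1,1} = 0
G(16) = mex{2,1,0,1} = 3
G(17) = mex{0,3,2,0} = 1
G(18) = mex{0,3,2,2} = 1
G(19) = mex{3,2,1,2} = 0
P-positions are exactly the n with G(n) = 0.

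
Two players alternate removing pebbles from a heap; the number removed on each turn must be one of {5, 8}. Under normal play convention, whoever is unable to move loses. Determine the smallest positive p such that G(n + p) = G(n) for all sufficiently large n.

13

n :  0  1  2  3  4  5  6  7  8  9 10 11 12 13 14 15 16 17 18 19 20 21 22 23 24 25 26 27
G :  0  0  0  0  0  1  1  1  1  1  2  2  2  0  0  0  0  0  1  1  1  1  1  2  2  2  0  0
G(n+13) = G(n) holds for n = 0,…,7 (a full window of length max(S) = 8), so the sequence is purely periodic with period 13.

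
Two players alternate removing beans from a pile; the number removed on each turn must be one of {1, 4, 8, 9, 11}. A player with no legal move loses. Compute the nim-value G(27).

n :  0  1  2  3  4  5  6  7  8  9 10 11 12 13 14 15 16 17 18 19 20 21 22 23 24 25 26 27
G :  0  1  0  1  2  0  1  0  1  2  3  2  0  1  2  3  2  0  1  0  1  2  0  1  0  1  2  3

3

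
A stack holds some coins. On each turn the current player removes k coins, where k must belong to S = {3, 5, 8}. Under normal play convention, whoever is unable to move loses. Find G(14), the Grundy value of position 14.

G(0) = 0
G(1) = mex{} = 0
G(2) = mex{} = 0
G(3) = mex{0} = 1
G(4) = mex{0} = 1
G(5) = mex{0,0} = 1
G(6) = mex{1,0} = 2
G(7) = mex{1,0} = 2
G(8) = mex{1,1,0} = 2
G(9) = mex{2,1,0} = 3
G(10) = mex{2,1,0} = 3
G(11) = mex{2,2,1} = 0
G(12) = mex{3,2,1} = 0
G(13) = mex{3,2,1} = 0
G(14) = mex{0,3,2} = 1

1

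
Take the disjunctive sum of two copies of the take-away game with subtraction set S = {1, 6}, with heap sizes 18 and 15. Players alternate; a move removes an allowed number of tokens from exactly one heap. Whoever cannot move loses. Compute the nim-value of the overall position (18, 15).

1

All heaps use S = {1, 6}:
n :  0  1  2  3  4  5  6  7  8  9 10 11 12 13 14 15 16 17 18
G :  0  1  0  1  0  1  2  0  1  0  1  0  1  2  0  1  0  1  0
Heap A: G(18) = 0.
Heap B: G(15) = 1.
Combined Grundy value = 0 ⊕ 1 = 1.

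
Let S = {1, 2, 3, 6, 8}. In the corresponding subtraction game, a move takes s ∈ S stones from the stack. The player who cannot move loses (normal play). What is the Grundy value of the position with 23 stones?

G(0) = 0
G(1) = mex{0} = 1
G(2) = mex{1,0} = 2
G(3) = mex{2,1,0} = 3
G(4) = mex{3,2,1} = 0
G(5) = mex{0,3,2} = 1
G(6) = mex{1,0,3,0} = 2
G(7) = mex{2,1,0,1} = 3
G(8) = mex{3,2,1,2,0} = 4
G(9) = mex{4,3,2,3,1} = 0
G(10) = mex{0,4,3,0,2} = 1
G(11) = mex{1,0,4,1,3} = 2
G(12) = mex{2,1,0,2,0} = 3
G(13) = mex{3,2,1,3,1} = 0
G(14) = mex{0,3,2,4,2} = 1
G(15) = mex{1,0,3,0,3} = 2
G(16) = mex{2,1,0,1,4} = 3
G(17) = mex{3,2,1,2,0} = 4
G(18) = mex{4,3,2,3,1} = 0
G(19) = mex{0,4,3,0,2} = 1
G(20) = mex{1,0,4,1,3} = 2
G(21) = mex{2,1,0,2,0} = 3
G(22) = mex{3,2,1,3,1} = 0
G(23) = mex{0,3,2,4,2} = 1

1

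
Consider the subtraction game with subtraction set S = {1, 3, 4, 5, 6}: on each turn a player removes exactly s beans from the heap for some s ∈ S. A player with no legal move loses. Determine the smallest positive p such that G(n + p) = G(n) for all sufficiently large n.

G(0) = 0
G(1) = mex{0} = 1
G(2) = mex{1} = 0
G(3) = mex{0,0} = 1
G(4) = mex{1,1,0} = 2
G(5) = mex{2,0,1,0} = 3
G(6) = mex{3,1,0,1,0} = 2
G(7) = mex{2,2,1,0,1} = 3
G(8) = mex{3,3,2,1,0} = 4
G(9) = mex{4,2,3,2,1} = 0
G(10) = mex{0,3,2,3,2} = 1
G(11) = mex{1,4,3,2,3} = 0
G(12) = mex{0,0,4,3,2} = 1
G(13) = mex{1,1,0,4,3} = 2
G(14) = mex{2,0,1,0,4} = 3
G(15) = mex{3,1,0,1,0} = 2
G(16) = mex{2,2,1,0,1} = 3
G(17) = mex{3,3,2,1,0} = 4
G(18) = mex{4,2,3,2,1} = 0
G(19) = mex{0,3,2,3,2} = 1
G(n+9) = G(n) holds for n = 0,…,5 (a full window of length max(S) = 6), so the sequence is purely periodic with period 9.

9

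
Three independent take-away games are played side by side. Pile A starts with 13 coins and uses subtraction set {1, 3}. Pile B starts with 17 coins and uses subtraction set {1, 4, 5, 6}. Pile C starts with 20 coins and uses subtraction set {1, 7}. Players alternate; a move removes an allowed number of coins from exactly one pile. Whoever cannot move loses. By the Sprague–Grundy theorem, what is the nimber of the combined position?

5

Pile A, S = {1, 3}:
n :  0  1  2  3  4  5  6  7  8  9 10 11 12 13
G :  0  1  0  1  0  1  0  1  0  1  0  1  0  1
G_A(13) = 1.
Pile B, S = {1, 4, 5, 6}:
G(0) = 0
G(1) = mex{0} = 1
G(2) = mex{1} = 0
G(3) = mex{0} = 1
G(4) = mex{1,0} = 2
G(5) = mex{2,1,0} = 3
G(6) = mex{3,0,1,0} = 2
G(7) = mex{2,1,0,1} = 3
G(8) = mex{3,2,1,0} = 4
G(9) = mex{4,3,2,1} = 0
G(10) = mex{0,2,3,2} = 1
G(11) = mex{1,3,2,3} = 0
G(12) = mex{0,4,3,2} = 1
G(13) = mex{1,0,4,3} = 2
G(14) = mex{2,1,0,4} = 3
G(15) = mex{3,0,1,0} = 2
G(16) = mex{2,1,0,1} = 3
G(17) = mex{3,2,1,0} = 4
G_B(17) = 4.
Pile C, S = {1, 7}:
n :  0  1  2  3  4  5  6  7  8  9 10 11 12 13 14 15 16 17 18 19 20
G :  0  1  0  1  0  1  0  1  0  1  0  1  0  1  0  1  0  1  0  1  0
G_C(20) = 0.
Combined Grundy value = 1 ⊕ 4 ⊕ 0 = 5.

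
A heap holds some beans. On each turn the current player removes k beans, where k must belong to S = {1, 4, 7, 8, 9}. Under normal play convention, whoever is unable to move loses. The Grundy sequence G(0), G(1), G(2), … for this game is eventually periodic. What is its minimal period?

G(0) = 0
G(1) = mex{0} = 1
G(2) = mex{1} = 0
G(3) = mex{0} = 1
G(4) = mex{1,0} = 2
G(5) = mex{2,1} = 0
G(6) = mex{0,0} = 1
G(7) = mex{1,1,0} = 2
G(8) = mex{2,2,1,0} = 3
G(9) = mex{3,0,0,1,0} = 2
G(10) = mex{2,1,1,0,1} = 3
G(11) = mex{3,2,2,1,0} = 4
G(12) = mex{4,3,0,2,1} = 5
G(13) = mex{5,2,1,0,2} = 3
G(14) = mex{3,3,2,1,0} = 4
G(15) = mex{4,4,3,2,1} = 0
G(16) = mex{0,5,2,3,2} = 1
G(17) = mex{1,3,3,2,3} = 0
G(18) = mex{0,4,4,3,2} = 1
G(19) = mex{1,0,5,4,3} = 2
G(20) = mex{2,1,3,5,4} = 0
G(21) = mex{0,0,4,3,5} = 1
G(22) = mex{1,1,0,4,3} = 2
G(23) = mex{2,2,1,0,4} = 3
G(24) = mex{3,0,0,1,0} = 2
G(25) = mex{2,1,1,0,1} = 3
G(26) = mex{3,2,2,1,0} = 4
G(27) = mex{4,3,0,2,1} = 5
G(28) = mex{5,2,1,0,2} = 3
G(29) = mex{3,3,2,1,0} = 4
G(30) = mex{4,4,3,2,1} = 0
G(31) = mex{0,5,2,3,2} = 1
G(n+15) = G(n) holds for n = 0,…,8 (a full window of length max(S) = 9), so the sequence is purely periodic with period 15.

15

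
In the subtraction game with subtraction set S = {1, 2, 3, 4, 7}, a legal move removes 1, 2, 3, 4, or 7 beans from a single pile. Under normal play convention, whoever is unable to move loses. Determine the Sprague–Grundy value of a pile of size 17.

n :  0  1  2  3  4  5  6  7  8  9 10 11 12 13 14 15 16 17
G :  0  1  2  3  4  0  1  2  3  4  0  1  2  3  4  0  1  2

2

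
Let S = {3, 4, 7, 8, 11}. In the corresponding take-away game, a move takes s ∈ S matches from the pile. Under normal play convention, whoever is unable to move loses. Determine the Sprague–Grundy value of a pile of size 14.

G(0) = 0
G(1) = mex{} = 0
G(2) = mex{} = 0
G(3) = mex{0} = 1
G(4) = mex{0,0} = 1
G(5) = mex{0,0} = 1
G(6) = mex{1,0} = 2
G(7) = mex{1,1,0} = 2
G(8) = mex{1,1,0,0} = 2
G(9) = mex{2,1,0,0} = 3
G(10) = mex{2,2,1,0} = 3
G(11) = mex{2,2,1,1,0} = 3
G(12) = mex{3,2,1,1,0} = 4
G(13) = mex{3,3,2,1,0} = 4
G(14) = mex{3,3,2,2,1} = 0

0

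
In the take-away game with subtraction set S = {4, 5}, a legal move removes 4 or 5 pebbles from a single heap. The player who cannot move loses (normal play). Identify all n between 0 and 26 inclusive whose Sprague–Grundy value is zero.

0, 1, 2, 3, 9, 10, 11, 12, 18, 19, 20, 21

n :  0  1  2  3  4  5  6  7  8  9 10 11 12 13 14 15 16 17 18 19 20 21 22 23 24 25 26
G :  0  0  0  0  1  1  1  1  2  0  0  0  0  1  1  1  1  2  0  0  0  0  1  1  1  1  2
P-positions are exactly the n with G(n) = 0.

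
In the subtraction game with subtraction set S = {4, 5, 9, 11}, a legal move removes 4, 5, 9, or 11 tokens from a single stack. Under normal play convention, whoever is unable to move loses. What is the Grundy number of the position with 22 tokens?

1

G(0) = 0
G(1) = mex{} = 0
G(2) = mex{} = 0
G(3) = mex{} = 0
G(4) = mex{0} = 1
G(5) = mex{0,0} = 1
G(6) = mex{0,0} = 1
G(7) = mex{0,0} = 1
G(8) = mex{1,0} = 2
G(9) = mex{1,1,0} = 2
G(10) = mex{1,1,0} = 2
G(11) = mex{1,1,0,0} = 2
G(12) = mex{2,1,0,0} = 3
G(13) = mex{2,2,1,0} = 3
G(14) = mex{2,2,1,0} = 3
G(15) = mex{2,2,1,1} = 0
G(16) = mex{3,2,1,1} = 0
G(17) = mex{3,3,2,1} = 0
G(18) = mex{3,3,2,1} = 0
G(19) = mex{0,3,2,2} = 1
G(20) = mex{0,0,2,2} = 1
G(21) = mex{0,0,3,2} = 1
G(22) = mex{0,0,3,2} = 1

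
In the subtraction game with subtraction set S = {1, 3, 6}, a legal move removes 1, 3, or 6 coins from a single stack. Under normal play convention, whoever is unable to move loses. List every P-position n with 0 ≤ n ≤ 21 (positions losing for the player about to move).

0, 2, 4, 9, 11, 13, 18, 20

G(0) = 0
G(1) = mex{0} = 1
G(2) = mex{1} = 0
G(3) = mex{0,0} = 1
G(4) = mex{1,1} = 0
G(5) = mex{0,0} = 1
G(6) = mex{1,1,0} = 2
G(7) = mex{2,0,1} = 3
G(8) = mex{3,1,0} = 2
G(9) = mex{2,2,1} = 0
G(10) = mex{0,3,0} = 1
G(11) = mex{1,2,1} = 0
G(12) = mex{0,0,2} = 1
G(13) = mex{1,1,3} = 0
G(14) = mex{0,0,2} = 1
G(15) = mex{1,1,0} = 2
G(16) = mex{2,0,1} = 3
G(17) = mex{3,1,0} = 2
G(18) = mex{2,2,1} = 0
G(19) = mex{0,3,0} = 1
G(20) = mex{1,2,1} = 0
G(21) = mex{0,0,2} = 1
P-positions are exactly the n with G(n) = 0.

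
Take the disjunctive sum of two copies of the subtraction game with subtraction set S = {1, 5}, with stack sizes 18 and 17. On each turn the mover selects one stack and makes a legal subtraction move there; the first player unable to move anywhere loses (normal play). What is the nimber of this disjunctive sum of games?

All stacks use S = {1, 5}:
G(0) = 0
G(1) = mex{0} = 1
G(2) = mex{1} = 0
G(3) = mex{0} = 1
G(4) = mex{1} = 0
G(5) = mex{0,0} = 1
G(6) = mex{1,1} = 0
G(7) = mex{0,0} = 1
G(8) = mex{1,1} = 0
G(9) = mex{0,0} = 1
G(10) = mex{1,1} = 0
G(11) = mex{0,0} = 1
G(12) = mex{1,1} = 0
G(13) = mex{0,0} = 1
G(14) = mex{1,1} = 0
G(15) = mex{0,0} = 1
G(16) = mex{1,1} = 0
G(17) = mex{0,0} = 1
G(18) = mex{1,1} = 0
Stack A: G(18) = 0.
Stack B: G(17) = 1.
Combined Grundy value = 0 ⊕ 1 = 1.

1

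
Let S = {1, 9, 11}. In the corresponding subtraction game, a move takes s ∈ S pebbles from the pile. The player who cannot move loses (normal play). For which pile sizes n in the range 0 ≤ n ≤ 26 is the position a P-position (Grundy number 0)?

0, 2, 4, 6, 8, 10, 12, 14, 16, 18, 20, 22, 24, 26

G(0) = 0
G(1) = mex{0} = 1
G(2) = mex{1} = 0
G(3) = mex{0} = 1
G(4) = mex{1} = 0
G(5) = mex{0} = 1
G(6) = mex{1} = 0
G(7) = mex{0} = 1
G(8) = mex{1} = 0
G(9) = mex{0,0} = 1
G(10) = mex{1,1} = 0
G(11) = mex{0,0,0} = 1
G(12) = mex{1,1,1} = 0
G(13) = mex{0,0,0} = 1
G(14) = mex{1,1,1} = 0
G(15) = mex{0,0,0} = 1
G(16) = mex{1,1,1} = 0
G(17) = mex{0,0,0} = 1
G(18) = mex{1,1,1} = 0
G(19) = mex{0,0,0} = 1
G(20) = mex{1,1,1} = 0
G(21) = mex{0,0,0} = 1
G(22) = mex{1,1,1} = 0
G(23) = mex{0,0,0} = 1
G(24) = mex{1,1,1} = 0
G(25) = mex{0,0,0} = 1
G(26) = mex{1,1,1} = 0
P-positions are exactly the n with G(n) = 0.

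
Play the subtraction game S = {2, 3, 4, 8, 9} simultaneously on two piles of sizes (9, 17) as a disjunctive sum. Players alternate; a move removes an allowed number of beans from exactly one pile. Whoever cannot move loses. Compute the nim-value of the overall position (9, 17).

3

All piles use S = {2, 3, 4, 8, 9}:
G(0) = 0
G(1) = mex{} = 0
G(2) = mex{0} = 1
G(3) = mex{0,0} = 1
G(4) = mex{1,0,0} = 2
G(5) = mex{1,1,0} = 2
G(6) = mex{2,1,1} = 0
G(7) = mex{2,2,1} = 0
G(8) = mex{0,2,2,0} = 1
G(9) = mex{0,0,2,0,0} = 1
G(10) = mex{1,0,0,1,0} = 2
G(11) = mex{1,1,0,1,1} = 2
G(12) = mex{2,1,1,2,1} = 0
G(13) = mex{2,2,1,2,2} = 0
G(14) = mex{0,2,2,0,2} = 1
G(15) = mex{0,0,2,0,0} = 1
G(16) = mex{1,0,0,1,0} = 2
G(17) = mex{1,1,0,1,1} = 2
Pile A: G(9) = 1.
Pile B: G(17) = 2.
Combined Grundy value = 1 ⊕ 2 = 3.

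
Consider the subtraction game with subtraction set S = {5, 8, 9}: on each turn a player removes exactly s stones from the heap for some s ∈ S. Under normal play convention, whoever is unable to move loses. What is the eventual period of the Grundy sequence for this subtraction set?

G(0) = 0
G(1) = mex{} = 0
G(2) = mex{} = 0
G(3) = mex{} = 0
G(4) = mex{} = 0
G(5) = mex{0} = 1
G(6) = mex{0} = 1
G(7) = mex{0} = 1
G(8) = mex{0,0} = 1
G(9) = mex{0,0,0} = 1
G(10) = mex{1,0,0} = 2
G(11) = mex{1,0,0} = 2
G(12) = mex{1,0,0} = 2
G(13) = mex{1,1,0} = 2
G(14) = mex{1,1,1} = 0
G(15) = mex{2,1,1} = 0
G(16) = mex{2,1,1} = 0
G(17) = mex{2,1,1} = 0
G(18) = mex{2,2,1} = 0
G(19) = mex{0,2,2} = 1
G(20) = mex{0,2,2} = 1
G(21) = mex{0,2,2} = 1
G(22) = mex{0,0,2} = 1
G(23) = mex{0,0,0} = 1
G(24) = mex{1,0,0} = 2
G(25) = mex{1,0,0} = 2
G(26) = mex{1,0,0} = 2
G(27) = mex{1,1,0} = 2
G(28) = mex{1,1,1} = 0
G(29) = mex{2,1,1} = 0
G(n+14) = G(n) holds for n = 0,…,8 (a full window of length max(S) = 9), so the sequence is purely periodic with period 14.

14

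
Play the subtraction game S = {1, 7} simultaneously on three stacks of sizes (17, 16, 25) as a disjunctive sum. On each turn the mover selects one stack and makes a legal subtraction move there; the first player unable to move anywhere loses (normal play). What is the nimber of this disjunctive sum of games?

All stacks use S = {1, 7}:
n :  0  1  2  3  4  5  6  7  8  9 10 11 12 13 14 15 16 17 18 19 20 21 22 23 24 25
G :  0  1  0  1  0  1  0  1  0  1  0  1  0  1  0  1  0  1  0  1  0  1  0  1  0  1
Stack A: G(17) = 1.
Stack B: G(16) = 0.
Stack C: G(25) = 1.
Combined Grundy value = 1 ⊕ 0 ⊕ 1 = 0.

0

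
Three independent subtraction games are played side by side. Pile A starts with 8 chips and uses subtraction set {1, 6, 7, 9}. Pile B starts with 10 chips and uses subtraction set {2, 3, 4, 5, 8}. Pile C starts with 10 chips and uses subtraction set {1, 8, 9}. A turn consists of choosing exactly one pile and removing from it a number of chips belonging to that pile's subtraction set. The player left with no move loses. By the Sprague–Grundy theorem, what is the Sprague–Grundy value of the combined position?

5

Pile A, S = {1, 6, 7, 9}:
n : 0 1 2 3 4 5 6 7 8
G : 0 1 0 1 0 1 2 3 2
G_A(8) = 2.
Pile B, S = {2, 3, 4, 5, 8}:
G(0) = 0
G(1) = mex{} = 0
G(2) = mex{0} = 1
G(3) = mex{0,0} = 1
G(4) = mex{1,0,0} = 2
G(5) = mex{1,1,0,0} = 2
G(6) = mex{2,1,1,0} = 3
G(7) = mex{2,2,1,1} = 0
G(8) = mex{3,2,2,1,0} = 4
G(9) = mex{0,3,2,2,0} = 1
G(10) = mex{4,0,3,2,1} = 5
G_B(10) = 5.
Pile C, S = {1, 8, 9}:
n :  0  1  2  3  4  5  6  7  8  9 10
G :  0  1  0  1  0  1  0  1  2  3  2
G_C(10) = 2.
Combined Grundy value = 2 ⊕ 5 ⊕ 2 = 5.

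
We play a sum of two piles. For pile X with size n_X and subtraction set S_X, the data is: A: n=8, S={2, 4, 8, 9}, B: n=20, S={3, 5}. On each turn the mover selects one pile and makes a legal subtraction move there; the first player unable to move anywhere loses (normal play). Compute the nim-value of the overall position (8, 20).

0

Pile A, S = {2, 4, 8, 9}:
n : 0 1 2 3 4 5 6 7 8
G : 0 0 1 1 2 2 0 0 1
G_A(8) = 1.
Pile B, S = {3, 5}:
G(0) = 0
G(1) = mex{} = 0
G(2) = mex{} = 0
G(3) = mex{0} = 1
G(4) = mex{0} = 1
G(5) = mex{0,0} = 1
G(6) = mex{1,0} = 2
G(7) = mex{1,0} = 2
G(8) = mex{1,1} = 0
G(9) = mex{2,1} = 0
G(10) = mex{2,1} = 0
G(11) = mex{0,2} = 1
G(12) = mex{0,2} = 1
G(13) = mex{0,0} = 1
G(14) = mex{1,0} = 2
G(15) = mex{1,0} = 2
G(16) = mex{1,1} = 0
G(17) = mex{2,1} = 0
G(18) = mex{2,1} = 0
G(19) = mex{0,2} = 1
G(20) = mex{0,2} = 1
G_B(20) = 1.
Combined Grundy value = 1 ⊕ 1 = 0.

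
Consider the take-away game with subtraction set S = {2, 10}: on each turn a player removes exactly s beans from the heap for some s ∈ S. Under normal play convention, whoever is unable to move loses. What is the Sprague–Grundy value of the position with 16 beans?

0

n :  0  1  2  3  4  5  6  7  8  9 10 11 12 13 14 15 16
G :  0  0  1  1  0  0  1  1  0  0  1  1  0  0  1  1  0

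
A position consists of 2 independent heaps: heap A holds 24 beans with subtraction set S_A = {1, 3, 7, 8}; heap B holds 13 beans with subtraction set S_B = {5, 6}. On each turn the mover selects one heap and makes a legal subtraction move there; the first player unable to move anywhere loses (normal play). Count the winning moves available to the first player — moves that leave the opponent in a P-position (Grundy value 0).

2

Heap A, S = {1, 3, 7, 8}:
n :  0  1  2  3  4  5  6  7  8  9 10 11 12 13 14 15 16 17 18 19 20 21 22 23 24
G :  0  1  0  1  0  1  0  1  2  3  2  3  2  3  2  0  1  0  1  0  1  0  1  2  3
G_A(24) = 3.
Heap B, S = {5, 6}:
n :  0  1  2  3  4  5  6  7  8  9 10 11 12 13
G :  0  0  0  0  0  1  1  1  1  1  2  0  0  0
G_B(13) = 0.
Combined Grundy value = 3 ⊕ 0 = 3.
A winning move leaves total XOR = 0, i.e. changes one component's Grundy value g to g ⊕ X where X is the current total.
Heap A: need g' = 3⊕3 = 0. Options: 24−1→G=2, 24−3→G=0, 24−7→G=0, 24−8→G=1. Hits: 2.
Heap B: need g' = 0⊕3 = 3. Options: 13−5→G=1, 13−6→G=1. Hits: 0.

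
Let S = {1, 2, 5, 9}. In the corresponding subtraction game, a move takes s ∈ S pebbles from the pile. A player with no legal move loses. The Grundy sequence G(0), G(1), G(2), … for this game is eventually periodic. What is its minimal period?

10

G(0) = 0
G(1) = mex{0} = 1
G(2) = mex{1,0} = 2
G(3) = mex{2,1} = 0
G(4) = mex{0,2} = 1
G(5) = mex{1,0,0} = 2
G(6) = mex{2,1,1} = 0
G(7) = mex{0,2,2} = 1
G(8) = mex{1,0,0} = 2
G(9) = mex{2,1,1,0} = 3
G(10) = mex{3,2,2,1} = 0
G(11) = mex{0,3,0,2} = 1
G(12) = mex{1,0,1,0} = 2
G(13) = mex{2,1,2,1} = 0
G(14) = mex{0,2,3,2} = 1
G(15) = mex{1,0,0,0} = 2
G(16) = mex{2,1,1,1} = 0
G(17) = mex{0,2,2,2} = 1
G(18) = mex{1,0,0,3} = 2
G(19) = mex{2,1,1,0} = 3
G(20) = mex{3,2,2,1} = 0
G(21) = mex{0,3,0,2} = 1
G(n+10) = G(n) holds for n = 0,…,8 (a full window of length max(S) = 9), so the sequence is purely periodic with period 10.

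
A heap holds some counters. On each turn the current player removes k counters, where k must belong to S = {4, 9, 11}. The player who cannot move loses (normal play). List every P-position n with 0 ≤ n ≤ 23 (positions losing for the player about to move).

G(0) = 0
G(1) = mex{} = 0
G(2) = mex{} = 0
G(3) = mex{} = 0
G(4) = mex{0} = 1
G(5) = mex{0} = 1
G(6) = mex{0} = 1
G(7) = mex{0} = 1
G(8) = mex{1} = 0
G(9) = mex{1,0} = 2
G(10) = mex{1,0} = 2
G(11) = mex{1,0,0} = 2
G(12) = mex{0,0,0} = 1
G(13) = mex{2,1,0} = 3
G(14) = mex{2,1,0} = 3
G(15) = mex{2,1,1} = 0
G(16) = mex{1,1,1} = 0
G(17) = mex{3,0,1} = 2
G(18) = mex{3,2,1} = 0
G(19) = mex{0,2,0} = 1
G(20) = mex{0,2,2} = 1
G(21) = mex{2,1,2} = 0
G(22) = mex{0,3,2} = 1
G(23) = mex{1,3,1} = 0
P-positions are exactly the n with G(n) = 0.

0, 1, 2, 3, 8, 15, 16, 18, 21, 23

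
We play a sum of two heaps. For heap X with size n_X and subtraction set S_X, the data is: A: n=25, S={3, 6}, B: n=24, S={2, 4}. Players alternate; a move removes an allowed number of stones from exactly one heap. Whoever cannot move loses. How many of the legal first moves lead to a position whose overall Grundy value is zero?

2

Heap A, S = {3, 6}:
G(0) = 0
G(1) = mex{} = 0
G(2) = mex{} = 0
G(3) = mex{0} = 1
G(4) = mex{0} = 1
G(5) = mex{0} = 1
G(6) = mex{1,0} = 2
G(7) = mex{1,0} = 2
G(8) = mex{1,0} = 2
G(9) = mex{2,1} = 0
G(10) = mex{2,1} = 0
G(11) = mex{2,1} = 0
G(12) = mex{0,2} = 1
G(13) = mex{0,2} = 1
G(14) = mex{0,2} = 1
G(15) = mex{1,0} = 2
G(16) = mex{1,0} = 2
G(17) = mex{1,0} = 2
G(18) = mex{2,1} = 0
G(19) = mex{2,1} = 0
G(20) = mex{2,1} = 0
G(21) = mex{0,2} = 1
G(22) = mex{0,2} = 1
G(23) = mex{0,2} = 1
G(24) = mex{1,0} = 2
G(25) = mex{1,0} = 2
G_A(25) = 2.
Heap B, S = {2, 4}:
n :  0  1  2  3  4  5  6  7  8  9 10 11 12 13 14 15 16 17 18 19 20 21 22 23 24
G :  0  0  1  1  2  2  0  0  1  1  2  2  0  0  1  1  2  2  0  0  1  1  2  2  0
G_B(24) = 0.
Combined Grundy value = 2 ⊕ 0 = 2.
A winning move leaves total XOR = 0, i.e. changes one component's Grundy value g to g ⊕ X where X is the current total.
Heap A: need g' = 2⊕2 = 0. Options: 25−3→G=1, 25−6→G=0. Hits: 1.
Heap B: need g' = 0⊕2 = 2. Options: 24−2→G=2, 24−4→G=1. Hits: 1.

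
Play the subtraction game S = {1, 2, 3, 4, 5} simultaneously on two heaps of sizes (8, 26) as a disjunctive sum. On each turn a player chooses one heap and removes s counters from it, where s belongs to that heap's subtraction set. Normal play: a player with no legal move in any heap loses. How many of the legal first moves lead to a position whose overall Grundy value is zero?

All heaps use S = {1, 2, 3, 4, 5}:
n :  0  1  2  3  4  5  6  7  8  9 10 11 12 13 14 15 16 17 18 19 20 21 22 23 24 25 26
G :  0  1  2  3  4  5  0  1  2  3  4  5  0  1  2  3  4  5  0  1  2  3  4  5  0  1  2
Heap A: G(8) = 2.
Heap B: G(26) = 2.
Combined Grundy value = 2 ⊕ 2 = 0.
A winning move leaves total XOR = 0, i.e. changes one component's Grundy value g to g ⊕ X where X is the current total.
Heap A: target g' = 2⊕0 = 2, but every legal move changes the Grundy value (mex property), so 0 moves.
Heap B: target g' = 2⊕0 = 2, but every legal move changes the Grundy value (mex property), so 0 moves.

0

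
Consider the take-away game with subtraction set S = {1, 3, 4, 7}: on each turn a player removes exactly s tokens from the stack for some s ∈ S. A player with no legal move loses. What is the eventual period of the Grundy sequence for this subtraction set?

G(0) = 0
G(1) = mex{0} = 1
G(2) = mex{1} = 0
G(3) = mex{0,0} = 1
G(4) = mex{1,1,0} = 2
G(5) = mex{2,0,1} = 3
G(6) = mex{3,1,0} = 2
G(7) = mex{2,2,1,0} = 3
G(8) = mex{3,3,2,1} = 0
G(9) = mex{0,2,3,0} = 1
G(10) = mex{1,3,2,1} = 0
G(11) = mex{0,0,3,2} = 1
G(12) = mex{1,1,0,3} = 2
G(13) = mex{2,0,1,2} = 3
G(14) = mex{3,1,0,3} = 2
G(15) = mex{2,2,1,0} = 3
G(16) = mex{3,3,2,1} = 0
G(17) = mex{0,2,3,0} = 1
G(n+8) = G(n) holds for n = 0,…,6 (a full window of length max(S) = 7), so the sequence is purely periodic with period 8.

8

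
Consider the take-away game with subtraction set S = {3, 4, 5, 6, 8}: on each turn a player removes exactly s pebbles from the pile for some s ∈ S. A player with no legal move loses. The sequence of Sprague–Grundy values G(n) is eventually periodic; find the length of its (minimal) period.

11

G(0) = 0
G(1) = mex{} = 0
G(2) = mex{} = 0
G(3) = mex{0} = 1
G(4) = mex{0,0} = 1
G(5) = mex{0,0,0} = 1
G(6) = mex{1,0,0,0} = 2
G(7) = mex{1,1,0,0} = 2
G(8) = mex{1,1,1,0,0} = 2
G(9) = mex{2,1,1,1,0} = 3
G(10) = mex{2,2,1,1,0} = 3
G(11) = mex{2,2,2,1,1} = 0
G(12) = mex{3,2,2,2,1} = 0
G(13) = mex{3,3,2,2,1} = 0
G(14) = mex{0,3,3,2,2} = 1
G(15) = mex{0,0,3,3,2} = 1
G(16) = mex{0,0,0,3,2} = 1
G(17) = mex{1,0,0,0,3} = 2
G(18) = mex{1,1,0,0,3} = 2
G(19) = mex{1,1,1,0,0} = 2
G(20) = mex{2,1,1,1,0} = 3
G(21) = mex{2,2,1,1,0} = 3
G(22) = mex{2,2,2,1,1} = 0
G(23) = mex{3,2,2,2,1} = 0
G(n+11) = G(n) holds for n = 0,…,7 (a full window of length max(S) = 8), so the sequence is purely periodic with period 11.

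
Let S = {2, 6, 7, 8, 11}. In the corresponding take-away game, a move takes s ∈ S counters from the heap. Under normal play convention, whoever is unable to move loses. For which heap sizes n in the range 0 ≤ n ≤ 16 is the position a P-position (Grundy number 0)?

G(0) = 0
G(1) = mex{} = 0
G(2) = mex{0} = 1
G(3) = mex{0} = 1
G(4) = mex{1} = 0
G(5) = mex{1} = 0
G(6) = mex{0,0} = 1
G(7) = mex{0,0,0} = 1
G(8) = mex{1,1,0,0} = 2
G(9) = mex{1,1,1,0} = 2
G(10) = mex{2,0,1,1} = 3
G(11) = mex{2,0,0,1,0} = 3
G(12) = mex{3,1,0,0,0} = 2
G(13) = mex{3,1,1,0,1} = 2
G(14) = mex{2,2,1,1,1} = 0
G(15) = mex{2,2,2,1,0} = 3
G(16) = mex{0,3,2,2,0} = 1
P-positions are exactly the n with G(n) = 0.

0, 1, 4, 5, 14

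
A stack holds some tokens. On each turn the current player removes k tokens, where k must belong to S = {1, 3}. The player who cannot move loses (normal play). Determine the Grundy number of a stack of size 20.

G(0) = 0
G(1) = mex{0} = 1
G(2) = mex{1} = 0
G(3) = mex{0,0} = 1
G(4) = mex{1,1} = 0
G(5) = mex{0,0} = 1
G(6) = mex{1,1} = 0
G(7) = mex{0,0} = 1
G(8) = mex{1,1} = 0
G(9) = mex{0,0} = 1
G(10) = mex{1,1} = 0
G(11) = mex{0,0} = 1
G(12) = mex{1,1} = 0
G(13) = mex{0,0} = 1
G(14) = mex{1,1} = 0
G(15) = mex{0,0} = 1
G(16) = mex{1,1} = 0
G(17) = mex{0,0} = 1
G(18) = mex{1,1} = 0
G(19) = mex{0,0} = 1
G(20) = mex{1,1} = 0

0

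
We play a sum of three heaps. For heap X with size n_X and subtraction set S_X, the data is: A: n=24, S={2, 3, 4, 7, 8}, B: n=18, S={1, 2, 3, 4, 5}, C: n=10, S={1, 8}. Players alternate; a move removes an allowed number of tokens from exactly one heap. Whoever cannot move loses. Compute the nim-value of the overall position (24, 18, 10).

Heap A, S = {2, 3, 4, 7, 8}:
G(0) = 0
G(1) = mex{} = 0
G(2) = mex{0} = 1
G(3) = mex{0,0} = 1
G(4) = mex{1,0,0} = 2
G(5) = mex{1,1,0} = 2
G(6) = mex{2,1,1} = 0
G(7) = mex{2,2,1,0} = 3
G(8) = mex{0,2,2,0,0} = 1
G(9) = mex{3,0,2,1,0} = 4
G(10) = mex{1,3,0,1,1} = 2
G(11) = mex{4,1,3,2,1} = 0
G(12) = mex{2,4,1,2,2} = 0
G(13) = mex{0,2,4,0,2} = 1
G(14) = mex{0,0,2,3,0} = 1
G(15) = mex{1,0,0,1,3} = 2
G(16) = mex{1,1,0,4,1} = 2
G(17) = mex{2,1,1,2,4} = 0
G(18) = mex{2,2,1,0,2} = 3
G(19) = mex{0,2,2,0,0} = 1
G(20) = mex{3,0,2,1,0} = 4
G(21) = mex{1,3,0,1,1} = 2
G(22) = mex{4,1,3,2,1} = 0
G(23) = mex{2,4,1,2,2} = 0
G(24) = mex{0,2,4,0,2} = 1
G_A(24) = 1.
Heap B, S = {1, 2, 3, 4, 5}:
G(0) = 0
G(1) = mex{0} = 1
G(2) = mex{1,0} = 2
G(3) = mex{2,1,0} = 3
G(4) = mex{3,2,1,0} = 4
G(5) = mex{4,3,2,1,0} = 5
G(6) = mex{5,4,3,2,1} = 0
G(7) = mex{0,5,4,3,2} = 1
G(8) = mex{1,0,5,4,3} = 2
G(9) = mex{2,1,0,5,4} = 3
G(10) = mex{3,2,1,0,5} = 4
G(11) = mex{4,3,2,1,0} = 5
G(12) = mex{5,4,3,2,1} = 0
G(13) = mex{0,5,4,3,2} = 1
G(14) = mex{1,0,5,4,3} = 2
G(15) = mex{2,1,0,5,4} = 3
G(16) = mex{3,2,1,0,5} = 4
G(17) = mex{4,3,2,1,0} = 5
G(18) = mex{5,4,3,2,1} = 0
G_B(18) = 0.
Heap C, S = {1, 8}:
G(0) = 0
G(1) = mex{0} = 1
G(2) = mex{1} = 0
G(3) = mex{0} = 1
G(4) = mex{1} = 0
G(5) = mex{0} = 1
G(6) = mex{1} = 0
G(7) = mex{0} = 1
G(8) = mex{1,0} = 2
G(9) = mex{2,1} = 0
G(10) = mex{0,0} = 1
G_C(10) = 1.
Combined Grundy value = 1 ⊕ 0 ⊕ 1 = 0.

0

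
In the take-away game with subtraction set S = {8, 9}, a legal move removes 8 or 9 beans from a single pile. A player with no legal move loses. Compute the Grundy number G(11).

1

n :  0  1  2  3  4  5  6  7  8  9 10 11
G :  0  0  0  0  0  0  0  0  1  1  1  1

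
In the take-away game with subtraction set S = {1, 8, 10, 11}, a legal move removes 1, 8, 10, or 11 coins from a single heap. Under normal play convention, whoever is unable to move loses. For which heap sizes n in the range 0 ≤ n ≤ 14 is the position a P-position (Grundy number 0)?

0, 2, 4, 6, 9

n :  0  1  2  3  4  5  6  7  8  9 10 11 12 13 14
G :  0  1  0  1  0  1  0  1  2  0  1  2  3  2  3
P-positions are exactly the n with G(n) = 0.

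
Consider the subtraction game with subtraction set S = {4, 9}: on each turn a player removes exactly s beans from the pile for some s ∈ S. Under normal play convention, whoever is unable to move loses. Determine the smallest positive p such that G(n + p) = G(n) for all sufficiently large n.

13

G(0) = 0
G(1) = mex{} = 0
G(2) = mex{} = 0
G(3) = mex{} = 0
G(4) = mex{0} = 1
G(5) = mex{0} = 1
G(6) = mex{0} = 1
G(7) = mex{0} = 1
G(8) = mex{1} = 0
G(9) = mex{1,0} = 2
G(10) = mex{1,0} = 2
G(11) = mex{1,0} = 2
G(12) = mex{0,0} = 1
G(13) = mex{2,1} = 0
G(14) = mex{2,1} = 0
G(15) = mex{2,1} = 0
G(16) = mex{1,1} = 0
G(17) = mex{0,0} = 1
G(18) = mex{0,2} = 1
G(19) = mex{0,2} = 1
G(20) = mex{0,2} = 1
G(21) = mex{1,1} = 0
G(22) = mex{1,0} = 2
G(23) = mex{1,0} = 2
G(24) = mex{1,0} = 2
G(25) = mex{0,0} = 1
G(26) = mex{2,1} = 0
G(27) = mex{2,1} = 0
G(n+13) = G(n) holds for n = 0,…,8 (a full window of length max(S) = 9), so the sequence is purely periodic with period 13.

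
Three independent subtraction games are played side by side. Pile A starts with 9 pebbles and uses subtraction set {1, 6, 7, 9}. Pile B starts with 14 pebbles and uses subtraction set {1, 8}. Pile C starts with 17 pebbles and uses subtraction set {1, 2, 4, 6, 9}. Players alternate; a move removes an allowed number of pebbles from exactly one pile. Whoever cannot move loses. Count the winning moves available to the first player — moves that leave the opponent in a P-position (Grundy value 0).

3

Pile A, S = {1, 6, 7, 9}:
n : 0 1 2 3 4 5 6 7 8 9
G : 0 1 0 1 0 1 2 3 2 3
G_A(9) = 3.
Pile B, S = {1, 8}:
G(0) = 0
G(1) = mex{0} = 1
G(2) = mex{1} = 0
G(3) = mex{0} = 1
G(4) = mex{1} = 0
G(5) = mex{0} = 1
G(6) = mex{1} = 0
G(7) = mex{0} = 1
G(8) = mex{1,0} = 2
G(9) = mex{2,1} = 0
G(10) = mex{0,0} = 1
G(11) = mex{1,1} = 0
G(12) = mex{0,0} = 1
G(13) = mex{1,1} = 0
G(14) = mex{0,0} = 1
G_B(14) = 1.
Pile C, S = {1, 2, 4, 6, 9}:
n :  0  1  2  3  4  5  6  7  8  9 10 11 12 13 14 15 16 17
G :  0  1  2  0  1  2  3  4  0  1  2  0  1  2  3  4  0  1
G_C(17) = 1.
Combined Grundy value = 3 ⊕ 1 ⊕ 1 = 3.
A winning move leaves total XOR = 0, i.e. changes one component's Grundy value g to g ⊕ X where X is the current total.
Pile A: need g' = 3⊕3 = 0. Options: 9−1→G=2, 9−6→G=1, 9−7→G=0, 9−9→G=0. Hits: 2.
Pile B: need g' = 1⊕3 = 2. Options: 14−1→G=0, 14−8→G=0. Hits: 0.
Pile C: need g' = 1⊕3 = 2. Options: 17−1→G=0, 17−2→G=4, 17−4→G=2, 17−6→G=0, 17−9→G=0. Hits: 1.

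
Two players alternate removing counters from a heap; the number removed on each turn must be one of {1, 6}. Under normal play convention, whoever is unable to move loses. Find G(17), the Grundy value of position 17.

1

G(0) = 0
G(1) = mex{0} = 1
G(2) = mex{1} = 0
G(3) = mex{0} = 1
G(4) = mex{1} = 0
G(5) = mex{0} = 1
G(6) = mex{1,0} = 2
G(7) = mex{2,1} = 0
G(8) = mex{0,0} = 1
G(9) = mex{1,1} = 0
G(10) = mex{0,0} = 1
G(11) = mex{1,1} = 0
G(12) = mex{0,2} = 1
G(13) = mex{1,0} = 2
G(14) = mex{2,1} = 0
G(15) = mex{0,0} = 1
G(16) = mex{1,1} = 0
G(17) = mex{0,0} = 1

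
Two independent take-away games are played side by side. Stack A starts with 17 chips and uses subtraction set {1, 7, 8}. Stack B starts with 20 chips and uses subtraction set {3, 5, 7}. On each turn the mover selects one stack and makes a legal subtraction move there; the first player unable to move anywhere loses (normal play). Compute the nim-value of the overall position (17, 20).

0

Stack A, S = {1, 7, 8}:
n :  0  1  2  3  4  5  6  7  8  9 10 11 12 13 14 15 16 17
G :  0  1  0  1  0  1  0  1  2  3  2  3  2  3  2  0  1  0
G_A(17) = 0.
Stack B, S = {3, 5, 7}:
n :  0  1  2  3  4  5  6  7  8  9 10 11 12 13 14 15 16 17 18 19 20
G :  0  0  0  1  1  1  2  2  2  3  0  0  0  1  1  1  2  2  2  3  0
G_B(20) = 0.
Combined Grundy value = 0 ⊕ 0 = 0.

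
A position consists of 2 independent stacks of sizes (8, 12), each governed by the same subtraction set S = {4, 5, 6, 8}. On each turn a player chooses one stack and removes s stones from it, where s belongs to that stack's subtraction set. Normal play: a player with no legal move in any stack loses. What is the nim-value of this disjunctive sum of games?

2

All stacks use S = {4, 5, 6, 8}:
n :  0  1  2  3  4  5  6  7  8  9 10 11 12
G :  0  0  0  0  1  1  1  1  2  2  2  2  0
Stack A: G(8) = 2.
Stack B: G(12) = 0.
Combined Grundy value = 2 ⊕ 0 = 2.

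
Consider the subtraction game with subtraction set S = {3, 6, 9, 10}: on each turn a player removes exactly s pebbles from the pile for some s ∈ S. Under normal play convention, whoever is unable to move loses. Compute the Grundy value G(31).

G(0) = 0
G(1) = mex{} = 0
G(2) = mex{} = 0
G(3) = mex{0} = 1
G(4) = mex{0} = 1
G(5) = mex{0} = 1
G(6) = mex{1,0} = 2
G(7) = mex{1,0} = 2
G(8) = mex{1,0} = 2
G(9) = mex{2,1,0} = 3
G(10) = mex{2,1,0,0} = 3
G(11) = mex{2,1,0,0} = 3
G(12) = mex{3,2,1,0} = 4
G(13) = mex{3,2,1,1} = 0
G(14) = mex{3,2,1,1} = 0
G(15) = mex{4,3,2,1} = 0
G(16) = mex{0,3,2,2} = 1
G(17) = mex{0,3,2,2} = 1
G(18) = mex{0,4,3,2} = 1
G(19) = mex{1,0,3,3} = 2
G(20) = mex{1,0,3,3} = 2
G(21) = mex{1,0,4,3} = 2
G(22) = mex{2,1,0,4} = 3
G(23) = mex{2,1,0,0} = 3
G(24) = mex{2,1,0,0} = 3
G(25) = mex{3,2,1,0} = 4
G(26) = mex{3,2,1,1} = 0
G(27) = mex{3,2,1,1} = 0
G(28) = mex{4,3,2,1} = 0
G(29) = mex{0,3,2,2} = 1
G(30) = mex{0,3,2,2} = 1
G(31) = mex{0,4,3,2} = 1

1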